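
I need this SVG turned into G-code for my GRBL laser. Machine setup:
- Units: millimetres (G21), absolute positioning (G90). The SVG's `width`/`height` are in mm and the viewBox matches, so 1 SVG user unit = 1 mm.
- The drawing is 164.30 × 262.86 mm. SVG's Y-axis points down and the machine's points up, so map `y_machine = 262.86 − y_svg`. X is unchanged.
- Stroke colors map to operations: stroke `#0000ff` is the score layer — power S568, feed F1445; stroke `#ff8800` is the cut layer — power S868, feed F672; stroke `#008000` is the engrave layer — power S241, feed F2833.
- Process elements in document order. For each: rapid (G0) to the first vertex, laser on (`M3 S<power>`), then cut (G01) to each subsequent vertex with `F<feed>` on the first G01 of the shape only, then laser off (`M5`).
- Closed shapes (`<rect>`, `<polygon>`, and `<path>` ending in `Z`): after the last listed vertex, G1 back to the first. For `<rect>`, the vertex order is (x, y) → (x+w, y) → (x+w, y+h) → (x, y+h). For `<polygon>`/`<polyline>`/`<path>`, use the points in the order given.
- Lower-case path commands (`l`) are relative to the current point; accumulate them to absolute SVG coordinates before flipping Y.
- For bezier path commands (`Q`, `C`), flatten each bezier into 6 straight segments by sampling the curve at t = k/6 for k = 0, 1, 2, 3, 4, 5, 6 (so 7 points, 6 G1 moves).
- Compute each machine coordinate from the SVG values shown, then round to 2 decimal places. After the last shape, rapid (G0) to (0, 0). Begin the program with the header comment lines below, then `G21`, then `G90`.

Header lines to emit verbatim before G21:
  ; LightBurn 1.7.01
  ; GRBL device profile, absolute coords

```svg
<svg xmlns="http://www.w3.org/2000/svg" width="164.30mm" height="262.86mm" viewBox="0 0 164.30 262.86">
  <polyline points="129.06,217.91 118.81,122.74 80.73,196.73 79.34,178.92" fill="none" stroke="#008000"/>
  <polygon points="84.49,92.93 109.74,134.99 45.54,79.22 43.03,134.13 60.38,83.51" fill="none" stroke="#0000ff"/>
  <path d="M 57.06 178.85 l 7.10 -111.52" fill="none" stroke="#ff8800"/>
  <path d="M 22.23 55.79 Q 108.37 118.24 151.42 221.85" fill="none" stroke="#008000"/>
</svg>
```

1 u = 1 mm; y_m = 262.86 − y.

[1] `<polyline>` open polyline, #008000→engrave S241 F2833: (129.06,44.95) → (118.81,140.12) → (80.73,66.13) → (79.34,83.94)

[2] `<polygon>` closed polygon, #0000ff→score S568 F1445: (84.49,169.93) → (109.74,127.87) → (45.54,183.64) → (43.03,128.73) → (60.38,179.35) → (84.49,169.93) (closed)

[3] `<path>` line segment, #ff8800→cut S868 F672: (57.06,84.01) → (64.16,195.53)

[4] `<path>` quadratic bezier, #008000→engrave S241 F2833: (22.23,207.07) → (49.75,185.11) → (74.87,160.86) → (97.60,134.33) → (117.93,105.51) → (135.87,74.40) → (151.42,41.01)

; LightBurn 1.7.01
; GRBL device profile, absolute coords
G21
G90
G0 X129.06 Y44.95
M3 S241
G01 X118.81 Y140.12 F2833
G01 X80.73 Y66.13
G01 X79.34 Y83.94
M5
G0 X84.49 Y169.93
M3 S568
G01 X109.74 Y127.87 F1445
G01 X45.54 Y183.64
G01 X43.03 Y128.73
G01 X60.38 Y179.35
G01 X84.49 Y169.93
M5
G0 X57.06 Y84.01
M3 S868
G01 X64.16 Y195.53 F672
M5
G0 X22.23 Y207.07
M3 S241
G01 X49.75 Y185.11 F2833
G01 X74.87 Y160.86
G01 X97.60 Y134.33
G01 X117.93 Y105.51
G01 X135.87 Y74.40
G01 X151.42 Y41.01
M5
G0 X0.00 Y0.00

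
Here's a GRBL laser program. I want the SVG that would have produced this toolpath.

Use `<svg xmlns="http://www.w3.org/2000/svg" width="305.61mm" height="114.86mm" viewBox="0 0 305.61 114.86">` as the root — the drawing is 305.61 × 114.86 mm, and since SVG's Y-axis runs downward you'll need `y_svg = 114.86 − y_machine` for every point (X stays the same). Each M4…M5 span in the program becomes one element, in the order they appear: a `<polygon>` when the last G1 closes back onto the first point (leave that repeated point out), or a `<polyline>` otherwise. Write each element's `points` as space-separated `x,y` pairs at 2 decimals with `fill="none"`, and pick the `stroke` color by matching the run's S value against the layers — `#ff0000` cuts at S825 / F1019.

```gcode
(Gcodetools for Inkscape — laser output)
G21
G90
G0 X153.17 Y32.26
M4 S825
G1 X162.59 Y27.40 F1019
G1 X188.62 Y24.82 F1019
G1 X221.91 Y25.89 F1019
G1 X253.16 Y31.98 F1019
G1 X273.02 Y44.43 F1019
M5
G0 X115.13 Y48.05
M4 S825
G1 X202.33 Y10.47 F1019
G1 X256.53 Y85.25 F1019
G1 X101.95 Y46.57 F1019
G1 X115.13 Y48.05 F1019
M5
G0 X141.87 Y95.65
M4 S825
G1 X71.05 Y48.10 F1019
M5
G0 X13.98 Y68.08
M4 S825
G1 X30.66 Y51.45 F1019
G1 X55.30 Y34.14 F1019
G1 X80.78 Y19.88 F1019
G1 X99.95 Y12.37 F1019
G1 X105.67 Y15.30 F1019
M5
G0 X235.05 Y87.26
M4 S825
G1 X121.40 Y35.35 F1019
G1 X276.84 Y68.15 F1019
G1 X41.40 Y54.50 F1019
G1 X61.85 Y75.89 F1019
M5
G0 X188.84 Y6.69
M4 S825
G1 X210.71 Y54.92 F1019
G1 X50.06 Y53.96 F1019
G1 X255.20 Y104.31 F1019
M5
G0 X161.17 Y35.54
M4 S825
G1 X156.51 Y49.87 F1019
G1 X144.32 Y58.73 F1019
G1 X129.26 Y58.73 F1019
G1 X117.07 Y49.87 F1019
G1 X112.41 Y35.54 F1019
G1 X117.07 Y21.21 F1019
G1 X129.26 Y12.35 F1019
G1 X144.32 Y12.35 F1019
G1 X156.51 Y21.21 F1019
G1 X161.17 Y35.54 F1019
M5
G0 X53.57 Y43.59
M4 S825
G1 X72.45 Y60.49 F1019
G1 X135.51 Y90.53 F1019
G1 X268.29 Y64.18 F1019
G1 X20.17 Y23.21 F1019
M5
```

<svg xmlns="http://www.w3.org/2000/svg" width="305.61mm" height="114.86mm" viewBox="0 0 305.61 114.86">
  <polyline points="153.17,82.60 162.59,87.46 188.62,90.04 221.91,88.97 253.16,82.88 273.02,70.43" fill="none" stroke="#ff0000"/>
  <polygon points="115.13,66.81 202.33,104.39 256.53,29.61 101.95,68.29" fill="none" stroke="#ff0000"/>
  <polyline points="141.87,19.21 71.05,66.76" fill="none" stroke="#ff0000"/>
  <polyline points="13.98,46.78 30.66,63.41 55.30,80.72 80.78,94.98 99.95,102.49 105.67,99.56" fill="none" stroke="#ff0000"/>
  <polyline points="235.05,27.60 121.40,79.51 276.84,46.71 41.40,60.36 61.85,38.97" fill="none" stroke="#ff0000"/>
  <polyline points="188.84,108.17 210.71,59.94 50.06,60.90 255.20,10.55" fill="none" stroke="#ff0000"/>
  <polygon points="161.17,79.32 156.51,64.99 144.32,56.13 129.26,56.13 117.07,64.99 112.41,79.32 117.07,93.65 129.26,102.51 144.32,102.51 156.51,93.65" fill="none" stroke="#ff0000"/>
  <polyline points="53.57,71.27 72.45,54.37 135.51,24.33 268.29,50.68 20.17,91.65" fill="none" stroke="#ff0000"/>
</svg>

Machine Y-up, SVG Y-down with viewBox height 114.86, so y_svg = 114.86 − y_machine; X carries over. Every run uses S825, so all elements get stroke `#ff0000` (cut).

Run 1: The run is open, so emit a `<polyline>` with points (Y-flipped): 153.17,82.60 162.59,87.46 188.62,90.04 221.91,88.97 253.16,82.88 273.02,70.43.

Run 2: The run returns to its start, so emit a `<polygon>` with points (Y-flipped): 115.13,66.81 202.33,104.39 256.53,29.61 101.95,68.29.

Run 3: The run is open, so emit a `<polyline>` with points (Y-flipped): 141.87,19.21 71.05,66.76.

Run 4: The run is open, so emit a `<polyline>` with points (Y-flipped): 13.98,46.78 30.66,63.41 55.30,80.72 80.78,94.98 99.95,102.49 105.67,99.56.

Run 5: The run is open, so emit a `<polyline>` with points (Y-flipped): 235.05,27.60 121.40,79.51 276.84,46.71 41.40,60.36 61.85,38.97.

Run 6: The run is open, so emit a `<polyline>` with points (Y-flipped): 188.84,108.17 210.71,59.94 50.06,60.90 255.20,10.55.

Run 7: The run returns to its start, so emit a `<polygon>` with points (Y-flipped): 161.17,79.32 156.51,64.99 144.32,56.13 129.26,56.13 117.07,64.99 112.41,79.32 117.07,93.65 129.26,102.51 144.32,102.51 156.51,93.65.

Run 8: The run is open, so emit a `<polyline>` with points (Y-flipped): 53.57,71.27 72.45,54.37 135.51,24.33 268.29,50.68 20.17,91.65.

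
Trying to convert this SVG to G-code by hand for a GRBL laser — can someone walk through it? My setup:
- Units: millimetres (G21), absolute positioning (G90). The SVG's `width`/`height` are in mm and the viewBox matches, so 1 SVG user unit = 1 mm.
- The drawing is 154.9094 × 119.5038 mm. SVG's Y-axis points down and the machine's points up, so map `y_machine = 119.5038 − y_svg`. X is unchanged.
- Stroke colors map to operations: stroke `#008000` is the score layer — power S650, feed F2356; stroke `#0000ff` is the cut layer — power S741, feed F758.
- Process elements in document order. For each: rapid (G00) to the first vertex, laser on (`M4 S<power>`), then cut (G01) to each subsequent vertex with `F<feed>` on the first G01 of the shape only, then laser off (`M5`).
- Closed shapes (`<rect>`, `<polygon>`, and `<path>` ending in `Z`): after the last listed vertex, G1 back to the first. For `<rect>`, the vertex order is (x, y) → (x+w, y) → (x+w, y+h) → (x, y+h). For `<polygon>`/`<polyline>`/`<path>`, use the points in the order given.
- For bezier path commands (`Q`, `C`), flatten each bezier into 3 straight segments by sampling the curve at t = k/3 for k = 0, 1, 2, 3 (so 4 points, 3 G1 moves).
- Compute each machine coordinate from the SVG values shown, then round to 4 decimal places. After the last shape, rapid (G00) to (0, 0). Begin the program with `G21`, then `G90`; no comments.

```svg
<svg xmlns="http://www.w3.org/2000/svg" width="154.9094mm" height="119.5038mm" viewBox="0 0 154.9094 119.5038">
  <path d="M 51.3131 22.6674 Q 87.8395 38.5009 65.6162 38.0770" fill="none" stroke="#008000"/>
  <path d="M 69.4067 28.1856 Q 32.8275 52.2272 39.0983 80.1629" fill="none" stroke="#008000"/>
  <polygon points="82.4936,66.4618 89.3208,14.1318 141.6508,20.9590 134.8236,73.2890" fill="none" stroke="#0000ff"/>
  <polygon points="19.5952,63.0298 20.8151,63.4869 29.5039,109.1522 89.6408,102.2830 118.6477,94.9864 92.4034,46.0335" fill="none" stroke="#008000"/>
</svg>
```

G21
G90
G00 X51.3131 Y96.8364
M4 S650
G01 X69.1363 Y88.0871 F2356
G01 X73.9040 Y82.9506
G01 X65.6162 Y81.4268
M5
G00 X69.4067 Y91.3182
M4 S650
G01 X49.7817 Y74.8578 F2356
G01 X39.6789 Y57.5320
G01 X39.0983 Y39.3409
M5
G00 X82.4936 Y53.0420
M4 S741
G01 X89.3208 Y105.3720 F758
G01 X141.6508 Y98.5448
G01 X134.8236 Y46.2148
G01 X82.4936 Y53.0420
M5
G00 X19.5952 Y56.4740
M4 S650
G01 X20.8151 Y56.0169 F2356
G01 X29.5039 Y10.3516
G01 X89.6408 Y17.2208
G01 X118.6477 Y24.5174
G01 X92.4034 Y73.4703
G01 X19.5952 Y56.4740
M5
G00 X0.0000 Y0.0000

Since the viewBox matches the mm dimensions, user units are millimetres directly. The only transform is the Y-flip y_m = 119.5038 − y_svg.

Shape 1 is a quadratic bezier drawn with `<path>`. Its stroke #008000 means score at S650, F2356. After flipping Y the toolpath is (51.3131,96.8364) → (69.1363,88.0871) → (73.9040,82.9506) → (65.6162,81.4268).

Shape 2 is a quadratic bezier drawn with `<path>`. Its stroke #008000 means score at S650, F2356. After flipping Y the toolpath is (69.4067,91.3182) → (49.7817,74.8578) → (39.6789,57.5320) → (39.0983,39.3409).

Shape 3 is a regular polygon drawn with `<polygon>`. Its stroke #0000ff means cut at S741, F758. After flipping Y the toolpath is (82.4936,53.0420) → (89.3208,105.3720) → (141.6508,98.5448) → (134.8236,46.2148) → (82.4936,53.0420), returning to the start.

Shape 4 is a closed polygon drawn with `<polygon>`. Its stroke #008000 means score at S650, F2356. After flipping Y the toolpath is (19.5952,56.4740) → (20.8151,56.0169) → (29.5039,10.3516) → (89.6408,17.2208) → (118.6477,24.5174) → (92.4034,73.4703) → (19.5952,56.4740), returning to the start.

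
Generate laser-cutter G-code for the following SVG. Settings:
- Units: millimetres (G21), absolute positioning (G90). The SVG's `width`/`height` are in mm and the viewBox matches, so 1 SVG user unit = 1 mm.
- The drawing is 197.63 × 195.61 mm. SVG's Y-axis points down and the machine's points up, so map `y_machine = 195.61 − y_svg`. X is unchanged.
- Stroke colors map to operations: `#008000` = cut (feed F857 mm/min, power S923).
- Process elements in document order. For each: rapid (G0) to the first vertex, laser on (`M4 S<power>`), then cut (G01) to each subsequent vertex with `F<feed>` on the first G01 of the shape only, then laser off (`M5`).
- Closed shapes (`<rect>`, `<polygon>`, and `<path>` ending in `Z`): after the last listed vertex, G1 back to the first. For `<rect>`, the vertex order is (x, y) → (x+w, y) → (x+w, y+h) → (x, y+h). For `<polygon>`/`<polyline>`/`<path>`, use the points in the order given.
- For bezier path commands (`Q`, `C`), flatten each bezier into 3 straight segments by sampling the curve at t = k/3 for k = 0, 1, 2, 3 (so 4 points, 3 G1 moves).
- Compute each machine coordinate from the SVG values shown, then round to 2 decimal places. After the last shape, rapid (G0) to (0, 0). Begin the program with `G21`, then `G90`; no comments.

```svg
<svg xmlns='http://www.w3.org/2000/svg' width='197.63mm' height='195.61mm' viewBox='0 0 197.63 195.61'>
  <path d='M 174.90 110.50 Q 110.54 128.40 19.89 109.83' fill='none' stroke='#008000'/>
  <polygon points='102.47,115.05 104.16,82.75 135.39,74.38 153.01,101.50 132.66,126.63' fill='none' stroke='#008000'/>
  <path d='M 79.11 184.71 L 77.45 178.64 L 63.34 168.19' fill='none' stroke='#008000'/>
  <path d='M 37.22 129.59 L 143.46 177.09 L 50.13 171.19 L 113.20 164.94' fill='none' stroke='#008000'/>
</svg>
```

viewBox `0 0 197.63 195.61` with mm width/height → 1 unit = 1 mm. Flip: y_m = 195.61 − y_svg.

**Shape 1** — `<path>` quadratic bezier, stroke `#008000` → cut (S923, F857). Control points (SVG): P0=(174.90,110.50), P1=(110.54,128.40), P2=(19.89,109.83); sampled at t=k/3. Machine vertices: (174.90,85.11) → (129.07,77.23) → (77.40,77.45) → (19.89,85.78). Open path.

**Shape 2** — `<polygon>` regular polygon, stroke `#008000` → cut (S923, F857). Machine vertices: (102.47,80.56) → (104.16,112.86) → (135.39,121.23) → (153.01,94.11) → (132.66,68.98) → (102.47,80.56). Closed: final G1 returns to the first vertex.

**Shape 3** — `<path>` open polyline, stroke `#008000` → cut (S923, F857). Machine vertices: (79.11,10.90) → (77.45,16.97) → (63.34,27.42). Open path.

**Shape 4** — `<path>` open polyline, stroke `#008000` → cut (S923, F857). Machine vertices: (37.22,66.02) → (143.46,18.52) → (50.13,24.42) → (113.20,30.67). Open path.

G21
G90
G0 X174.90 Y85.11
M4 S923
G01 X129.07 Y77.23 F857
G01 X77.40 Y77.45
G01 X19.89 Y85.78
M5
G0 X102.47 Y80.56
M4 S923
G01 X104.16 Y112.86 F857
G01 X135.39 Y121.23
G01 X153.01 Y94.11
G01 X132.66 Y68.98
G01 X102.47 Y80.56
M5
G0 X79.11 Y10.90
M4 S923
G01 X77.45 Y16.97 F857
G01 X63.34 Y27.42
M5
G0 X37.22 Y66.02
M4 S923
G01 X143.46 Y18.52 F857
G01 X50.13 Y24.42
G01 X113.20 Y30.67
M5
G0 X0.00 Y0.00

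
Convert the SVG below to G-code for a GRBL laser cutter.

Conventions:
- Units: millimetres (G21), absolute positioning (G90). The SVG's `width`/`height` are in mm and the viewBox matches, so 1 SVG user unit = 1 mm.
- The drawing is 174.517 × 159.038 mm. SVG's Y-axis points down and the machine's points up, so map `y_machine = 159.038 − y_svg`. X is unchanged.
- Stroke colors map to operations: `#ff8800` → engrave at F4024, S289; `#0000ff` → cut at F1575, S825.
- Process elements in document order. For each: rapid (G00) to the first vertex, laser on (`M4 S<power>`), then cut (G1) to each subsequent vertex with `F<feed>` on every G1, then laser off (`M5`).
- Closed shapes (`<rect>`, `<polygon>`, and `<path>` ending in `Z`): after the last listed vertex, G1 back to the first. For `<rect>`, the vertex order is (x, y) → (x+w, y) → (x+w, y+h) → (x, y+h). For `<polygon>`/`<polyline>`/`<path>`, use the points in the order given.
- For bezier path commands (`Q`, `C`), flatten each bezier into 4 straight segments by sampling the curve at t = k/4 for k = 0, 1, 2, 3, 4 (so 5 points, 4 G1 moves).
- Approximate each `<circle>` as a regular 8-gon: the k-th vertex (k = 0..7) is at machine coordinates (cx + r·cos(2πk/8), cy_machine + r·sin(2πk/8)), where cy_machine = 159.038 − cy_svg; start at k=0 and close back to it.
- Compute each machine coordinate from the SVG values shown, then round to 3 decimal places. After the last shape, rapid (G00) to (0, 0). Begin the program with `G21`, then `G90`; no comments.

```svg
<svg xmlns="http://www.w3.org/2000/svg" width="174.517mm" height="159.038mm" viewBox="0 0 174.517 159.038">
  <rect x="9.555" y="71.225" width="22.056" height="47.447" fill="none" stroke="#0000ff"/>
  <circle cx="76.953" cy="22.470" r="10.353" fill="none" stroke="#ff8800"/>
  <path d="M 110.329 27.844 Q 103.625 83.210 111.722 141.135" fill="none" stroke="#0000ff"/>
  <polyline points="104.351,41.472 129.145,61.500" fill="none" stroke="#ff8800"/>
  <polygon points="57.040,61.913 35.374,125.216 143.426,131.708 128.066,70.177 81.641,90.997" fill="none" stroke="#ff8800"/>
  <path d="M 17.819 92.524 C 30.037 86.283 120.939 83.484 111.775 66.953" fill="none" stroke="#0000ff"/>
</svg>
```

viewBox `0 0 174.517 159.038` with mm width/height → 1 unit = 1 mm. Flip: y_m = 159.038 − y_svg.

**Shape 1** — `<rect>` rectangle, stroke `#0000ff` → cut (S825, F1575). Machine vertices: (9.555,87.813) → (31.611,87.813) → (31.611,40.366) → (9.555,40.366) → (9.555,87.813). Closed: final G1 returns to the first vertex.

**Shape 2** — `<circle>` circle, stroke `#ff8800` → engrave (S289, F4024). Machine vertices: (87.306,136.568) → (84.274,143.889) → (76.953,146.921) → (69.632,143.889) → (66.600,136.568) → (69.632,129.247) → (76.953,126.215) → (84.274,129.247) → (87.306,136.568). Closed: final G1 returns to the first vertex.

**Shape 3** — `<path>` quadratic bezier, stroke `#0000ff` → cut (S825, F1575). Control points (SVG): P0=(110.329,27.844), P1=(103.625,83.210), P2=(111.722,141.135); sampled at t=k/4. Machine vertices: (110.329,131.194) → (107.902,103.351) → (107.325,75.188) → (108.599,46.706) → (111.722,17.903). Open path.

**Shape 4** — `<polyline>` line segment, stroke `#ff8800` → engrave (S289, F4024). Machine vertices: (104.351,117.566) → (129.145,97.538). Open path.

**Shape 5** — `<polygon>` closed polygon, stroke `#ff8800` → engrave (S289, F4024). Machine vertices: (57.040,97.125) → (35.374,33.822) → (143.426,27.330) → (128.066,88.861) → (81.641,68.041) → (57.040,97.125). Closed: final G1 returns to the first vertex.

**Shape 6** — `<path>` cubic bezier, stroke `#0000ff` → cut (S825, F1575). Control points (SVG): P0=(17.819,92.524), P1=(30.037,86.283), P2=(120.939,83.484), P3=(111.775,66.953); sampled at t=k/4. Machine vertices: (17.819,66.514) → (38.943,70.818) → (72.815,75.441) → (102.679,81.993) → (111.775,92.085). Open path.

G21
G90
G00 X9.555 Y87.813
M4 S825
G1 X31.611 Y87.813 F1575
G1 X31.611 Y40.366 F1575
G1 X9.555 Y40.366 F1575
G1 X9.555 Y87.813 F1575
M5
G00 X87.306 Y136.568
M4 S289
G1 X84.274 Y143.889 F4024
G1 X76.953 Y146.921 F4024
G1 X69.632 Y143.889 F4024
G1 X66.600 Y136.568 F4024
G1 X69.632 Y129.247 F4024
G1 X76.953 Y126.215 F4024
G1 X84.274 Y129.247 F4024
G1 X87.306 Y136.568 F4024
M5
G00 X110.329 Y131.194
M4 S825
G1 X107.902 Y103.351 F1575
G1 X107.325 Y75.188 F1575
G1 X108.599 Y46.706 F1575
G1 X111.722 Y17.903 F1575
M5
G00 X104.351 Y117.566
M4 S289
G1 X129.145 Y97.538 F4024
M5
G00 X57.040 Y97.125
M4 S289
G1 X35.374 Y33.822 F4024
G1 X143.426 Y27.330 F4024
G1 X128.066 Y88.861 F4024
G1 X81.641 Y68.041 F4024
G1 X57.040 Y97.125 F4024
M5
G00 X17.819 Y66.514
M4 S825
G1 X38.943 Y70.818 F1575
G1 X72.815 Y75.441 F1575
G1 X102.679 Y81.993 F1575
G1 X111.775 Y92.085 F1575
M5
G00 X0.000 Y0.000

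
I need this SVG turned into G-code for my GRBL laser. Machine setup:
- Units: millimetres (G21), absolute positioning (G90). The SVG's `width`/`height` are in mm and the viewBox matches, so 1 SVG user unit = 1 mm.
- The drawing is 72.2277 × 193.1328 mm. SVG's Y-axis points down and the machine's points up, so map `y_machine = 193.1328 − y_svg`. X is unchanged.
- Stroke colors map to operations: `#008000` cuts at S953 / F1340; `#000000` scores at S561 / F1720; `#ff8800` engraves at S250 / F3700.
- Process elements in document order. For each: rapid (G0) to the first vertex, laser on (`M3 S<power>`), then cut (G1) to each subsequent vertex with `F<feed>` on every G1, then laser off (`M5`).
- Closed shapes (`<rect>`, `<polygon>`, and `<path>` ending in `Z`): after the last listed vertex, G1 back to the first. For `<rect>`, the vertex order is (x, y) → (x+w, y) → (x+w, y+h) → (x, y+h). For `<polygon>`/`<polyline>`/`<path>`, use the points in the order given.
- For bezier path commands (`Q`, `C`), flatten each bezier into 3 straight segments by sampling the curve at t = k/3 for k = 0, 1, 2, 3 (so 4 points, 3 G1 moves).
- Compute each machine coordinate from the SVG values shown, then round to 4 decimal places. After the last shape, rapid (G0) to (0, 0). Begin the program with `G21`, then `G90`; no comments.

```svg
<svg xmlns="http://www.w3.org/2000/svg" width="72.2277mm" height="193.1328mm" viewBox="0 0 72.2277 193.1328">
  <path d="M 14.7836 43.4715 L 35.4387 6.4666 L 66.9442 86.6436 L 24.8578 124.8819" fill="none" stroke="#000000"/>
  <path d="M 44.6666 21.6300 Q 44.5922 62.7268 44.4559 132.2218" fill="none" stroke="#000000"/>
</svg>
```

Since the viewBox matches the mm dimensions, user units are millimetres directly. The only transform is the Y-flip y_m = 193.1328 − y_svg.

Shape 1 is a open polyline drawn with `<path>`. Its stroke #000000 means score at S561, F1720. After flipping Y the toolpath is (14.7836,149.6613) → (35.4387,186.6662) → (66.9442,106.4892) → (24.8578,68.2509).

Shape 2 is a quadratic bezier drawn with `<path>`. Its stroke #000000 means score at S561, F1720. After flipping Y the toolpath is (44.6666,171.5028) → (44.6101,140.9496) → (44.5399,104.0856) → (44.4559,60.9110).

G21
G90
G0 X14.7836 Y149.6613
M3 S561
G1 X35.4387 Y186.6662 F1720
G1 X66.9442 Y106.4892 F1720
G1 X24.8578 Y68.2509 F1720
M5
G0 X44.6666 Y171.5028
M3 S561
G1 X44.6101 Y140.9496 F1720
G1 X44.5399 Y104.0856 F1720
G1 X44.4559 Y60.9110 F1720
M5
G0 X0.0000 Y0.0000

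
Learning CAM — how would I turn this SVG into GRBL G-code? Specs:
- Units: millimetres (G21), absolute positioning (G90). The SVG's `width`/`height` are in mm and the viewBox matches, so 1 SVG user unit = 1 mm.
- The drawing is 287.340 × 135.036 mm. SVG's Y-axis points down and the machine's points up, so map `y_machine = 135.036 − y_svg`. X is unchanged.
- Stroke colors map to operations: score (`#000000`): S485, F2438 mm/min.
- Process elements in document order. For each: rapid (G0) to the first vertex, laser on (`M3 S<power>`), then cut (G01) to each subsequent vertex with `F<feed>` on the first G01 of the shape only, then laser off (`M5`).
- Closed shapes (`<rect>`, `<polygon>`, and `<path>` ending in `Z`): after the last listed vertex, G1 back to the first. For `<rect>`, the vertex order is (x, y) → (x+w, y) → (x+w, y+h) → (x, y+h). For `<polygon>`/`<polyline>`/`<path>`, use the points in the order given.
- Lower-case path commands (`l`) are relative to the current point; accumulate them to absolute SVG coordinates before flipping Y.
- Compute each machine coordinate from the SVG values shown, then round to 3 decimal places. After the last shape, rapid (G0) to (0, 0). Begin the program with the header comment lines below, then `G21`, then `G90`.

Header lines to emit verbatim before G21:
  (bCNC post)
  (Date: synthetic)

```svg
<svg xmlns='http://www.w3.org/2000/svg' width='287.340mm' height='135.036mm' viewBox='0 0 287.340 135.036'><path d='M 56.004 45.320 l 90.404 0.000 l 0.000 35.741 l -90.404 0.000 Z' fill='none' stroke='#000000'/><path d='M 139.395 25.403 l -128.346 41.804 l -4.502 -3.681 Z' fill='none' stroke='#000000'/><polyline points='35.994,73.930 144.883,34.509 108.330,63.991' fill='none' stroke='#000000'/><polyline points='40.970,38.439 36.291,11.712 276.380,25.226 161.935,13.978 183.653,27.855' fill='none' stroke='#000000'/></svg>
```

Since the viewBox matches the mm dimensions, user units are millimetres directly. The only transform is the Y-flip y_m = 135.036 − y_svg.

Shape 1 is a rectangle drawn with `<path>`. Its stroke #000000 means score at S485, F2438. After flipping Y the toolpath is (56.004,89.716) → (146.408,89.716) → (146.408,53.975) → (56.004,53.975) → (56.004,89.716), returning to the start.

Shape 2 is a closed polygon drawn with `<path>`. Its stroke #000000 means score at S485, F2438. After flipping Y the toolpath is (139.395,109.633) → (11.049,67.829) → (6.547,71.510) → (139.395,109.633), returning to the start.

Shape 3 is a open polyline drawn with `<polyline>`. Its stroke #000000 means score at S485, F2438. After flipping Y the toolpath is (35.994,61.106) → (144.883,100.527) → (108.330,71.045).

Shape 4 is a open polyline drawn with `<polyline>`. Its stroke #000000 means score at S485, F2438. After flipping Y the toolpath is (40.970,96.597) → (36.291,123.324) → (276.380,109.810) → (161.935,121.058) → (183.653,107.181).

(bCNC post)
(Date: synthetic)
G21
G90
G0 X56.004 Y89.716
M3 S485
G01 X146.408 Y89.716 F2438
G01 X146.408 Y53.975
G01 X56.004 Y53.975
G01 X56.004 Y89.716
M5
G0 X139.395 Y109.633
M3 S485
G01 X11.049 Y67.829 F2438
G01 X6.547 Y71.510
G01 X139.395 Y109.633
M5
G0 X35.994 Y61.106
M3 S485
G01 X144.883 Y100.527 F2438
G01 X108.330 Y71.045
M5
G0 X40.970 Y96.597
M3 S485
G01 X36.291 Y123.324 F2438
G01 X276.380 Y109.810
G01 X161.935 Y121.058
G01 X183.653 Y107.181
M5
G0 X0.000 Y0.000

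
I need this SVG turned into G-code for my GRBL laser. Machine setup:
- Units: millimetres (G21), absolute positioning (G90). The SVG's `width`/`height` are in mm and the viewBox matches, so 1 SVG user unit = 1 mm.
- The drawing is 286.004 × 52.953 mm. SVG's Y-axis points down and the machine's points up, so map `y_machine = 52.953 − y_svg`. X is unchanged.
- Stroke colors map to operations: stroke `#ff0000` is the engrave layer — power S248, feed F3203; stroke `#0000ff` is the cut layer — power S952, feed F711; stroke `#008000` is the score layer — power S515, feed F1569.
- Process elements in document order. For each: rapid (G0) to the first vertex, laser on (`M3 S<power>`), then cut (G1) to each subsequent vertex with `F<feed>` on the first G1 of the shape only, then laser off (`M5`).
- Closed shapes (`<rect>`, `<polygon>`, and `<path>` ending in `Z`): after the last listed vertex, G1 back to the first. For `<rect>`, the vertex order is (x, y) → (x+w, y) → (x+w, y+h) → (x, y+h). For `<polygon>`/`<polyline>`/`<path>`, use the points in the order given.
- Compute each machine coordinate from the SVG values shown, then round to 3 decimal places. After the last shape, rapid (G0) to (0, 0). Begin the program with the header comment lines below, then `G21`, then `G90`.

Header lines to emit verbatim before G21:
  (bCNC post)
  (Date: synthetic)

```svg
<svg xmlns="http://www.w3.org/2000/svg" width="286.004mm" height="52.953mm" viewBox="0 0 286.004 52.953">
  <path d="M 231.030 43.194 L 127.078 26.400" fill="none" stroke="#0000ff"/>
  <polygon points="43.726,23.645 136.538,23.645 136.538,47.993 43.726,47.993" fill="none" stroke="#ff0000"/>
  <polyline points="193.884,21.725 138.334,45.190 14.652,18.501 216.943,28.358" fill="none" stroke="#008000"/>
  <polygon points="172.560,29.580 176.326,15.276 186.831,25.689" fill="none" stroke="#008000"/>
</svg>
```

Since the viewBox matches the mm dimensions, user units are millimetres directly. The only transform is the Y-flip y_m = 52.953 − y_svg.

Shape 1 is a line segment drawn with `<path>`. Its stroke #0000ff means cut at S952, F711. After flipping Y the toolpath is (231.030,9.759) → (127.078,26.553).

Shape 2 is a rectangle drawn with `<polygon>`. Its stroke #ff0000 means engrave at S248, F3203. After flipping Y the toolpath is (43.726,29.308) → (136.538,29.308) → (136.538,4.960) → (43.726,4.960) → (43.726,29.308), returning to the start.

Shape 3 is a open polyline drawn with `<polyline>`. Its stroke #008000 means score at S515, F1569. After flipping Y the toolpath is (193.884,31.228) → (138.334,7.763) → (14.652,34.452) → (216.943,24.595).

Shape 4 is a regular polygon drawn with `<polygon>`. Its stroke #008000 means score at S515, F1569. After flipping Y the toolpath is (172.560,23.373) → (176.326,37.677) → (186.831,27.264) → (172.560,23.373), returning to the start.

(bCNC post)
(Date: synthetic)
G21
G90
G0 X231.030 Y9.759
M3 S952
G1 X127.078 Y26.553 F711
M5
G0 X43.726 Y29.308
M3 S248
G1 X136.538 Y29.308 F3203
G1 X136.538 Y4.960
G1 X43.726 Y4.960
G1 X43.726 Y29.308
M5
G0 X193.884 Y31.228
M3 S515
G1 X138.334 Y7.763 F1569
G1 X14.652 Y34.452
G1 X216.943 Y24.595
M5
G0 X172.560 Y23.373
M3 S515
G1 X176.326 Y37.677 F1569
G1 X186.831 Y27.264
G1 X172.560 Y23.373
M5
G0 X0.000 Y0.000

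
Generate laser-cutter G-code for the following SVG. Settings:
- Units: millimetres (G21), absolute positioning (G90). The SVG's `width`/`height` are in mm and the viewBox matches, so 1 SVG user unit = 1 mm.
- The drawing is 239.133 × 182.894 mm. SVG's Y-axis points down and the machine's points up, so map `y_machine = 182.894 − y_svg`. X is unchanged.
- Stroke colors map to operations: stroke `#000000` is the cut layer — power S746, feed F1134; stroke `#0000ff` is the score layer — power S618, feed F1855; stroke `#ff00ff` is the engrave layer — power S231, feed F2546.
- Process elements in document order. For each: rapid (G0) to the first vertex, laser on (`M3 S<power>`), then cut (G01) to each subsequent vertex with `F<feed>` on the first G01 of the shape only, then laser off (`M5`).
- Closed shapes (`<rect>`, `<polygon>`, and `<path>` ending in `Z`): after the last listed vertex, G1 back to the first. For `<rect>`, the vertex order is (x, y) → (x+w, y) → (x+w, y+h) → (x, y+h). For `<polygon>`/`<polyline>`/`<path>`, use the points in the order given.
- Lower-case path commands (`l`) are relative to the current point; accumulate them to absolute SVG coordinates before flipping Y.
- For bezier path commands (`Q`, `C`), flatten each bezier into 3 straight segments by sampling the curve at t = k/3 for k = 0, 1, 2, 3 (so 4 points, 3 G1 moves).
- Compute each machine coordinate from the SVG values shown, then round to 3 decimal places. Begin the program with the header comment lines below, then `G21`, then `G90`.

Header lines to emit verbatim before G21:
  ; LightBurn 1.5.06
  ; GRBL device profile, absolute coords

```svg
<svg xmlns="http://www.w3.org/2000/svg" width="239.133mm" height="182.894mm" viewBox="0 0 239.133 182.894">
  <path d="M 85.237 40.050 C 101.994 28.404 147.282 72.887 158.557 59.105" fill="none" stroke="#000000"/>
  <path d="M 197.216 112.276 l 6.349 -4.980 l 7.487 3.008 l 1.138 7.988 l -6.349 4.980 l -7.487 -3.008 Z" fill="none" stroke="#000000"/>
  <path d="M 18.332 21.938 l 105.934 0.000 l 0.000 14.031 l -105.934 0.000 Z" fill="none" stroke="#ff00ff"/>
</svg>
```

; LightBurn 1.5.06
; GRBL device profile, absolute coords
G21
G90
G0 X85.237 Y142.844
M3 S746
G01 X109.188 Y140.017 F1134
G01 X138.261 Y125.192
G01 X158.557 Y123.789
M5
G0 X197.216 Y70.618
M3 S746
G01 X203.565 Y75.598 F1134
G01 X211.052 Y72.590
G01 X212.190 Y64.602
G01 X205.841 Y59.622
G01 X198.354 Y62.630
G01 X197.216 Y70.618
M5
G0 X18.332 Y160.956
M3 S231
G01 X124.266 Y160.956 F2546
G01 X124.266 Y146.925
G01 X18.332 Y146.925
G01 X18.332 Y160.956
M5

Since the viewBox matches the mm dimensions, user units are millimetres directly. The only transform is the Y-flip y_m = 182.894 − y_svg.

Shape 1 is a cubic bezier drawn with `<path>`. Its stroke #000000 means cut at S746, F1134. After flipping Y the toolpath is (85.237,142.844) → (109.188,140.017) → (138.261,125.192) → (158.557,123.789).

Shape 2 is a regular polygon drawn with `<path>`. Its stroke #000000 means cut at S746, F1134. After flipping Y the toolpath is (197.216,70.618) → (203.565,75.598) → (211.052,72.590) → (212.190,64.602) → (205.841,59.622) → (198.354,62.630) → (197.216,70.618), returning to the start.

Shape 3 is a rectangle drawn with `<path>`. Its stroke #ff00ff means engrave at S231, F2546. After flipping Y the toolpath is (18.332,160.956) → (124.266,160.956) → (124.266,146.925) → (18.332,146.925) → (18.332,160.956), returning to the start.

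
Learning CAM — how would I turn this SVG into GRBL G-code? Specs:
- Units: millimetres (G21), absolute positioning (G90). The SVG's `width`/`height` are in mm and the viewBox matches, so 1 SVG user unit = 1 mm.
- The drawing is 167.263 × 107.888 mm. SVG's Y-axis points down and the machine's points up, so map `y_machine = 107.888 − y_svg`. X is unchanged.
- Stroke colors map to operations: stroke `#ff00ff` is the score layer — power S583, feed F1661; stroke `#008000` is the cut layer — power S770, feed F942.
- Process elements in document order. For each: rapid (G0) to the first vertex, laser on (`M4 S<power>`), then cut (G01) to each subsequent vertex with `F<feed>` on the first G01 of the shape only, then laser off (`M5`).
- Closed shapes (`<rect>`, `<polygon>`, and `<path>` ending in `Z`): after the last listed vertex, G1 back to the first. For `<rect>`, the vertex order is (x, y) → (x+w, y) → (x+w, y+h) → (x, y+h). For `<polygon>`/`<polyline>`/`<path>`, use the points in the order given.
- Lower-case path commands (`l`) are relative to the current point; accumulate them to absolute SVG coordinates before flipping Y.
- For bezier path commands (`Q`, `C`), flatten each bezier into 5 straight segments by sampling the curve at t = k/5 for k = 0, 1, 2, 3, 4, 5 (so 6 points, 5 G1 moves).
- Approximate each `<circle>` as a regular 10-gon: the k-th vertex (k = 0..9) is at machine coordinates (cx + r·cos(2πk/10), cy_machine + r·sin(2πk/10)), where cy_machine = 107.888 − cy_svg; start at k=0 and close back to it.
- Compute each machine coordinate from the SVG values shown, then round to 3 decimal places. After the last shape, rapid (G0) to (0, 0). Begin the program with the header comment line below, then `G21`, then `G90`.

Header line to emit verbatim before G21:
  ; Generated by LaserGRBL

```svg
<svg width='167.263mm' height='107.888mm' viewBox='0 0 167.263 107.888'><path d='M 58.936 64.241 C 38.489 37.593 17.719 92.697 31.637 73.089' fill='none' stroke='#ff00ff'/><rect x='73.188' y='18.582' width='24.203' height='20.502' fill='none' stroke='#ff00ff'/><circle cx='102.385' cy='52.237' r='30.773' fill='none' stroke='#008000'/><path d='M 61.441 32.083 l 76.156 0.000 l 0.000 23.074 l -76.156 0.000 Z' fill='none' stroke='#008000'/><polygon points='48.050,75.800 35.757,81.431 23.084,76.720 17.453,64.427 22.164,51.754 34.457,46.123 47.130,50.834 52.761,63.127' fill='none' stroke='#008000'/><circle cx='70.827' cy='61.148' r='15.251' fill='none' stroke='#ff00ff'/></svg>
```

viewBox `0 0 167.263 107.888` with mm width/height → 1 unit = 1 mm. Flip: y_m = 107.888 − y_svg.

**Shape 1** — `<path>` cubic bezier, stroke `#ff00ff` → score (S583, F1661). Control points (SVG): P0=(58.936,64.241), P1=(38.489,37.593), P2=(17.719,92.697), P3=(31.637,73.089); sampled at t=k/5. Machine vertices: (58.936,43.647) → (46.909,51.077) → (36.485,46.397) → (29.345,37.117) → (27.169,30.748) → (31.637,34.799). Open path.

**Shape 2** — `<rect>` rectangle, stroke `#ff00ff` → score (S583, F1661). Machine vertices: (73.188,89.306) → (97.391,89.306) → (97.391,68.804) → (73.188,68.804) → (73.188,89.306). Closed: final G1 returns to the first vertex.

**Shape 3** — `<circle>` circle, stroke `#008000` → cut (S770, F942). Machine vertices: (133.158,55.651) → (127.281,73.739) → (111.894,84.918) → (92.876,84.918) → (77.489,73.739) → (71.612,55.651) → (77.489,37.563) → (92.876,26.384) → (111.894,26.384) → (127.281,37.563) → (133.158,55.651). Closed: final G1 returns to the first vertex.

**Shape 4** — `<path>` rectangle, stroke `#008000` → cut (S770, F942). Machine vertices: (61.441,75.805) → (137.597,75.805) → (137.597,52.731) → (61.441,52.731) → (61.441,75.805). Closed: final G1 returns to the first vertex.

**Shape 5** — `<polygon>` regular polygon, stroke `#008000` → cut (S770, F942). Machine vertices: (48.050,32.088) → (35.757,26.457) → (23.084,31.168) → (17.453,43.461) → (22.164,56.134) → (34.457,61.765) → (47.130,57.054) → (52.761,44.761) → (48.050,32.088). Closed: final G1 returns to the first vertex.

**Shape 6** — `<circle>` circle, stroke `#ff00ff` → score (S583, F1661). Machine vertices: (86.078,46.740) → (83.165,55.704) → (75.540,61.245) → (66.114,61.245) → (58.489,55.704) → (55.576,46.740) → (58.489,37.776) → (66.114,32.235) → (75.540,32.235) → (83.165,37.776) → (86.078,46.740). Closed: final G1 returns to the first vertex.

; Generated by LaserGRBL
G21
G90
G0 X58.936 Y43.647
M4 S583
G01 X46.909 Y51.077 F1661
G01 X36.485 Y46.397
G01 X29.345 Y37.117
G01 X27.169 Y30.748
G01 X31.637 Y34.799
M5
G0 X73.188 Y89.306
M4 S583
G01 X97.391 Y89.306 F1661
G01 X97.391 Y68.804
G01 X73.188 Y68.804
G01 X73.188 Y89.306
M5
G0 X133.158 Y55.651
M4 S770
G01 X127.281 Y73.739 F942
G01 X111.894 Y84.918
G01 X92.876 Y84.918
G01 X77.489 Y73.739
G01 X71.612 Y55.651
G01 X77.489 Y37.563
G01 X92.876 Y26.384
G01 X111.894 Y26.384
G01 X127.281 Y37.563
G01 X133.158 Y55.651
M5
G0 X61.441 Y75.805
M4 S770
G01 X137.597 Y75.805 F942
G01 X137.597 Y52.731
G01 X61.441 Y52.731
G01 X61.441 Y75.805
M5
G0 X48.050 Y32.088
M4 S770
G01 X35.757 Y26.457 F942
G01 X23.084 Y31.168
G01 X17.453 Y43.461
G01 X22.164 Y56.134
G01 X34.457 Y61.765
G01 X47.130 Y57.054
G01 X52.761 Y44.761
G01 X48.050 Y32.088
M5
G0 X86.078 Y46.740
M4 S583
G01 X83.165 Y55.704 F1661
G01 X75.540 Y61.245
G01 X66.114 Y61.245
G01 X58.489 Y55.704
G01 X55.576 Y46.740
G01 X58.489 Y37.776
G01 X66.114 Y32.235
G01 X75.540 Y32.235
G01 X83.165 Y37.776
G01 X86.078 Y46.740
M5
G0 X0.000 Y0.000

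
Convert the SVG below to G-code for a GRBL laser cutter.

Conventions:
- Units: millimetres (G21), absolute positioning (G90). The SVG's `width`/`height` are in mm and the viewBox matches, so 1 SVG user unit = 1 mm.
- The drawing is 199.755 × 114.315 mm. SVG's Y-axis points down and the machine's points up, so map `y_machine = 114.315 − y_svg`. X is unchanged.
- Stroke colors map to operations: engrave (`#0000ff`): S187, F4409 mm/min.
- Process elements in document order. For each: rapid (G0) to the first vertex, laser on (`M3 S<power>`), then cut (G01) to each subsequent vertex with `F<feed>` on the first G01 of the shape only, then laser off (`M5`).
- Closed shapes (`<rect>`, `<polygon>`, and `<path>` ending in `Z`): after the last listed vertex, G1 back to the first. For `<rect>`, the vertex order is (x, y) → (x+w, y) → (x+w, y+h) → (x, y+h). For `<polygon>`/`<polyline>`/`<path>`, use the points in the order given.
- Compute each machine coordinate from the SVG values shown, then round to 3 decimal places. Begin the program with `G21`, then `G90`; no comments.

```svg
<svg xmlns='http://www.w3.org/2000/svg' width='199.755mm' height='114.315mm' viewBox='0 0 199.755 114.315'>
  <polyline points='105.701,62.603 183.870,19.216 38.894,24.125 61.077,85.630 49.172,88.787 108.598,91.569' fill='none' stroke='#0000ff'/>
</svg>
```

viewBox `0 0 199.755 114.315` with mm width/height → 1 unit = 1 mm. Flip: y_m = 114.315 − y_svg.

**Shape 1** — `<polyline>` open polyline, stroke `#0000ff` → engrave (S187, F4409). Machine vertices: (105.701,51.712) → (183.870,95.099) → (38.894,90.190) → (61.077,28.685) → (49.172,25.528) → (108.598,22.746). Open path.

G21
G90
G0 X105.701 Y51.712
M3 S187
G01 X183.870 Y95.099 F4409
G01 X38.894 Y90.190
G01 X61.077 Y28.685
G01 X49.172 Y25.528
G01 X108.598 Y22.746
M5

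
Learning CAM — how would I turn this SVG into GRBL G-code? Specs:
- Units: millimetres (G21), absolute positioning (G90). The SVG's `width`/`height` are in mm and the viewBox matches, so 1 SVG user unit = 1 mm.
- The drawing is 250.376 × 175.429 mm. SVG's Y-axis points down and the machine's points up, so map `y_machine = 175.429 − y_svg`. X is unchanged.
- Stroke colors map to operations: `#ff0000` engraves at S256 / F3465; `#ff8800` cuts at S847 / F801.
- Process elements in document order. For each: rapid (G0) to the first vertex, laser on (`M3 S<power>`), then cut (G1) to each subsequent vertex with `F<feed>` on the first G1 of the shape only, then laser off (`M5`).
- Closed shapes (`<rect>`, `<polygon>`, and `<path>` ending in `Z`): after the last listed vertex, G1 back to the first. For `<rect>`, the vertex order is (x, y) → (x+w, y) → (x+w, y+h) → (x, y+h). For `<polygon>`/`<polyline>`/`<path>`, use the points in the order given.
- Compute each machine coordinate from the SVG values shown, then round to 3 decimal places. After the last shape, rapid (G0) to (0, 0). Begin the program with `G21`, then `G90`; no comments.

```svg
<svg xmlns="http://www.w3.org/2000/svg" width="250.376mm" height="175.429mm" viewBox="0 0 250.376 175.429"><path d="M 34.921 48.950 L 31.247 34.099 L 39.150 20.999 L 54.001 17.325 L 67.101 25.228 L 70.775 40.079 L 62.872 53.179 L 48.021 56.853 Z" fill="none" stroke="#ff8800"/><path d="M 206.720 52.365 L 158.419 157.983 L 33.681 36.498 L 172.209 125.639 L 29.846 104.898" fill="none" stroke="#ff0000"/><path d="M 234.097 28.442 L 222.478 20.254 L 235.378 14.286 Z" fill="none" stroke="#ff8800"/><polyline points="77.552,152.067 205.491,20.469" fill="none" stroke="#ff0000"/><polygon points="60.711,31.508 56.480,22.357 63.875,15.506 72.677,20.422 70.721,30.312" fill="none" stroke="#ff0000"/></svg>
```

G21
G90
G0 X34.921 Y126.479
M3 S847
G1 X31.247 Y141.330 F801
G1 X39.150 Y154.430
G1 X54.001 Y158.104
G1 X67.101 Y150.201
G1 X70.775 Y135.350
G1 X62.872 Y122.250
G1 X48.021 Y118.576
G1 X34.921 Y126.479
M5
G0 X206.720 Y123.064
M3 S256
G1 X158.419 Y17.446 F3465
G1 X33.681 Y138.931
G1 X172.209 Y49.790
G1 X29.846 Y70.531
M5
G0 X234.097 Y146.987
M3 S847
G1 X222.478 Y155.175 F801
G1 X235.378 Y161.143
G1 X234.097 Y146.987
M5
G0 X77.552 Y23.362
M3 S256
G1 X205.491 Y154.960 F3465
M5
G0 X60.711 Y143.921
M3 S256
G1 X56.480 Y153.072 F3465
G1 X63.875 Y159.923
G1 X72.677 Y155.007
G1 X70.721 Y145.117
G1 X60.711 Y143.921
M5
G0 X0.000 Y0.000

1 u = 1 mm; y_m = 175.429 − y.

[1] `<path>` regular polygon, #ff8800→cut S847 F801: (34.921,126.479) → (31.247,141.330) → (39.150,154.430) → (54.001,158.104) → (67.101,150.201) → (70.775,135.350) → (62.872,122.250) → (48.021,118.576) → (34.921,126.479) (closed)

[2] `<path>` open polyline, #ff0000→engrave S256 F3465: (206.720,123.064) → (158.419,17.446) → (33.681,138.931) → (172.209,49.790) → (29.846,70.531)

[3] `<path>` regular polygon, #ff8800→cut S847 F801: (234.097,146.987) → (222.478,155.175) → (235.378,161.143) → (234.097,146.987) (closed)

[4] `<polyline>` line segment, #ff0000→engrave S256 F3465: (77.552,23.362) → (205.491,154.960)

[5] `<polygon>` regular polygon, #ff0000→engrave S256 F3465: (60.711,143.921) → (56.480,153.072) → (63.875,159.923) → (72.677,155.007) → (70.721,145.117) → (60.711,143.921) (closed)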